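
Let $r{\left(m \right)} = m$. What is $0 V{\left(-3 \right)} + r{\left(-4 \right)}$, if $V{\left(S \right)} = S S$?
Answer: $-4$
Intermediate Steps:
$V{\left(S \right)} = S^{2}$
$0 V{\left(-3 \right)} + r{\left(-4 \right)} = 0 \left(-3\right)^{2} - 4 = 0 \cdot 9 - 4 = 0 - 4 = -4$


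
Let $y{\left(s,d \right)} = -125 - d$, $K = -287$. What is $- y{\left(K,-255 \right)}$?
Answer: $-130$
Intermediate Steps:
$- y{\left(K,-255 \right)} = - (-125 - -255) = - (-125 + 255) = \left(-1\right) 130 = -130$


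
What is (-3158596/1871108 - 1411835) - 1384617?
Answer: -1308116716853/467777 ≈ -2.7965e+6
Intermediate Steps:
(-3158596/1871108 - 1411835) - 1384617 = (-3158596*1/1871108 - 1411835) - 1384617 = (-789649/467777 - 1411835) - 1384617 = -660424730444/467777 - 1384617 = -1308116716853/467777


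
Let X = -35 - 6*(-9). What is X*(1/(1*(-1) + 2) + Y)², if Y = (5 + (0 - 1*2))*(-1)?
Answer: 76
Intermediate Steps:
Y = -3 (Y = (5 + (0 - 2))*(-1) = (5 - 2)*(-1) = 3*(-1) = -3)
X = 19 (X = -35 + 54 = 19)
X*(1/(1*(-1) + 2) + Y)² = 19*(1/(1*(-1) + 2) - 3)² = 19*(1/(-1 + 2) - 3)² = 19*(1/1 - 3)² = 19*(1 - 3)² = 19*(-2)² = 19*4 = 76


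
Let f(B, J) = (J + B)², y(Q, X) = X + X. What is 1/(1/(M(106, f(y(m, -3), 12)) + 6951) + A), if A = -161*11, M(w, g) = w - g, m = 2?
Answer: -7021/12434190 ≈ -0.00056465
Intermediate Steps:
y(Q, X) = 2*X
f(B, J) = (B + J)²
A = -1771
1/(1/(M(106, f(y(m, -3), 12)) + 6951) + A) = 1/(1/((106 - (2*(-3) + 12)²) + 6951) - 1771) = 1/(1/((106 - (-6 + 12)²) + 6951) - 1771) = 1/(1/((106 - 1*6²) + 6951) - 1771) = 1/(1/((106 - 1*36) + 6951) - 1771) = 1/(1/((106 - 36) + 6951) - 1771) = 1/(1/(70 + 6951) - 1771) = 1/(1/7021 - 1771) = 1/(-12434190/7021) = -7021/12434190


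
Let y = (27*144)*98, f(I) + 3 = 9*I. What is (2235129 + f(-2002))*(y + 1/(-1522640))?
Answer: 321570665361076443/380660 ≈ 8.4477e+11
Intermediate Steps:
f(I) = -3 + 9*I
y = 381024 (y = 3888*98 = 381024)
(2235129 + f(-2002))*(y + 1/(-1522640)) = (2235129 + (-3 + 9*(-2002)))*(381024 + 1/(-1522640)) = (2235129 + (-3 - 18018))*(381024 - 1/1522640) = (2235129 - 18021)*(580162383359/1522640) = 2217108*(580162383359/1522640) = 321570665361076443/380660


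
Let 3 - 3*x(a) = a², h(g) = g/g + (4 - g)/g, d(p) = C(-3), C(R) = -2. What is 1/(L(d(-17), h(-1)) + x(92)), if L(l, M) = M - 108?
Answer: -3/8797 ≈ -0.00034103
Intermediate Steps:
d(p) = -2
h(g) = 1 + (4 - g)/g
L(l, M) = -108 + M
x(a) = 1 - a²/3
1/(L(d(-17), h(-1)) + x(92)) = 1/((-108 + 4/(-1)) + (1 - ⅓*92²)) = 1/((-108 + 4*(-1)) + (1 - ⅓*8464)) = 1/((-108 - 4) + (1 - 8464/3)) = 1/(-112 - 8461/3) = 1/(-8797/3) = -3/8797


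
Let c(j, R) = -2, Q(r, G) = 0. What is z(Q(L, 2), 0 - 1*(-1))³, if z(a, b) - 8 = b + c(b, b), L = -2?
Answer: 343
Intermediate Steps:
z(a, b) = 6 + b (z(a, b) = 8 + (b - 2) = 8 + (-2 + b) = 6 + b)
z(Q(L, 2), 0 - 1*(-1))³ = (6 + (0 - 1*(-1)))³ = (6 + (0 + 1))³ = (6 + 1)³ = 7³ = 343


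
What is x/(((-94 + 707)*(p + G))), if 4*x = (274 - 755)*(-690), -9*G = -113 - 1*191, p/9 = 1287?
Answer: 1493505/128179526 ≈ 0.011652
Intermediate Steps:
p = 11583 (p = 9*1287 = 11583)
G = 304/9 (G = -(-113 - 1*191)/9 = -(-113 - 191)/9 = -⅑*(-304) = 304/9 ≈ 33.778)
x = 165945/2 (x = ((274 - 755)*(-690))/4 = (-481*(-690))/4 = (¼)*331890 = 165945/2 ≈ 82973.)
x/(((-94 + 707)*(p + G))) = 165945/(2*(((-94 + 707)*(11583 + 304/9)))) = 165945/(2*((613*(104551/9)))) = 165945/(2*(64089763/9)) = (165945/2)*(9/64089763) = 1493505/128179526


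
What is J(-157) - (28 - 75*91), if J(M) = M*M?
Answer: 31446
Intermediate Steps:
J(M) = M²
J(-157) - (28 - 75*91) = (-157)² - (28 - 75*91) = 24649 - (28 - 6825) = 24649 - 1*(-6797) = 24649 + 6797 = 31446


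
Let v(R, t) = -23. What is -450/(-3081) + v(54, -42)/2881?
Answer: 408529/2958787 ≈ 0.13807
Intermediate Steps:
-450/(-3081) + v(54, -42)/2881 = -450/(-3081) - 23/2881 = -450*(-1/3081) - 23*1/2881 = 150/1027 - 23/2881 = 408529/2958787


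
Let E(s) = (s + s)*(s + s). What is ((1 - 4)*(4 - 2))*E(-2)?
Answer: -96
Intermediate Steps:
E(s) = 4*s**2 (E(s) = (2*s)*(2*s) = 4*s**2)
((1 - 4)*(4 - 2))*E(-2) = ((1 - 4)*(4 - 2))*(4*(-2)**2) = (-3*2)*(4*4) = -6*16 = -96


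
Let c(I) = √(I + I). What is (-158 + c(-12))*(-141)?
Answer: 22278 - 282*I*√6 ≈ 22278.0 - 690.76*I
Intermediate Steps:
c(I) = √2*√I (c(I) = √(2*I) = √2*√I)
(-158 + c(-12))*(-141) = (-158 + √2*√(-12))*(-141) = (-158 + √2*(2*I*√3))*(-141) = (-158 + 2*I*√6)*(-141) = 22278 - 282*I*√6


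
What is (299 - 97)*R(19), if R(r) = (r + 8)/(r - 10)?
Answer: 606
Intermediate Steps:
R(r) = (8 + r)/(-10 + r)
(299 - 97)*R(19) = (299 - 97)*((8 + 19)/(-10 + 19)) = 202*(27/9) = 202*((1/9)*27) = 202*3 = 606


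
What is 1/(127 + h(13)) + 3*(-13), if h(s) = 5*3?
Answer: -5537/142 ≈ -38.993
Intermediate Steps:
h(s) = 15
1/(127 + h(13)) + 3*(-13) = 1/(127 + 15) + 3*(-13) = 1/142 - 39 = -5537/142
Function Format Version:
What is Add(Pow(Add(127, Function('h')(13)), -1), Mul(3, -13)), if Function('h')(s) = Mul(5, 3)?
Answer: Rational(-5537, 142) ≈ -38.993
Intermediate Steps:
Function('h')(s) = 15
Add(Pow(Add(127, Function('h')(13)), -1), Mul(3, -13)) = Add(Pow(Add(127, 15), -1), Mul(3, -13)) = Add(Pow(142, -1), -39) = Add(Rational(1, 142), -39) = Rational(-5537, 142)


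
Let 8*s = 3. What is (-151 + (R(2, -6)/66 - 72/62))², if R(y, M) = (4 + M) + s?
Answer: 6204976378441/267911424 ≈ 23161.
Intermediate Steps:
s = 3/8 (s = (⅛)*3 = 3/8 ≈ 0.37500)
R(y, M) = 35/8 + M (R(y, M) = (4 + M) + 3/8 = 35/8 + M)
(-151 + (R(2, -6)/66 - 72/62))² = (-151 + ((35/8 - 6)/66 - 72/62))² = (-151 + (-13/8*1/66 - 72*1/62))² = (-151 + (-13/528 - 36/31))² = (-151 - 19411/16368)² = (-2490979/16368)² = 6204976378441/267911424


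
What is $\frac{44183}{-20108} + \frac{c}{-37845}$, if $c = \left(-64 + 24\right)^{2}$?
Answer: $- \frac{340855687}{152197452} \approx -2.2396$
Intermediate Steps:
$c = 1600$ ($c = \left(-40\right)^{2} = 1600$)
$\frac{44183}{-20108} + \frac{c}{-37845} = \frac{44183}{-20108} + \frac{1600}{-37845} = 44183 \left(- \frac{1}{20108}\right) + 1600 \left(- \frac{1}{37845}\right) = - \frac{44183}{20108} - \frac{320}{7569} = - \frac{340855687}{152197452}$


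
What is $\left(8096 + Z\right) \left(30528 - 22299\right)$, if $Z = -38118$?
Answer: $-247051038$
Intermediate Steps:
$\left(8096 + Z\right) \left(30528 - 22299\right) = \left(8096 - 38118\right) \left(30528 - 22299\right) = \left(-30022\right) 8229 = -247051038$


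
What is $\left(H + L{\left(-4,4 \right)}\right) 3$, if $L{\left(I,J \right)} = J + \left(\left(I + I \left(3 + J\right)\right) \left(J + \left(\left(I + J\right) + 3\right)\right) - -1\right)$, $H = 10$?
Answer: $-627$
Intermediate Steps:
$L{\left(I,J \right)} = 1 + J + \left(I + I \left(3 + J\right)\right) \left(3 + I + 2 J\right)$ ($L{\left(I,J \right)} = J + \left(\left(I + I \left(3 + J\right)\right) \left(J + \left(3 + I + J\right)\right) + 1\right) = J + \left(\left(I + I \left(3 + J\right)\right) \left(3 + I + 2 J\right) + 1\right) = J + \left(1 + \left(I + I \left(3 + J\right)\right) \left(3 + I + 2 J\right)\right) = 1 + J + \left(I + I \left(3 + J\right)\right) \left(3 + I + 2 J\right)$)
$\left(H + L{\left(-4,4 \right)}\right) 3 = \left(10 + \left(1 + 4 + 4 \left(-4\right)^{2} + 12 \left(-4\right) + 4 \left(-4\right)^{2} + 2 \left(-4\right) 4^{2} + 11 \left(-4\right) 4\right)\right) 3 = \left(10 + \left(1 + 4 + 4 \cdot 16 - 48 + 4 \cdot 16 + 2 \left(-4\right) 16 - 176\right)\right) 3 = \left(10 + \left(1 + 4 + 64 - 48 + 64 - 128 - 176\right)\right) 3 = \left(10 - 219\right) 3 = \left(-209\right) 3 = -627$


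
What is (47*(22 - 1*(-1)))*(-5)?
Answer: -5405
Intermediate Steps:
(47*(22 - 1*(-1)))*(-5) = (47*(22 + 1))*(-5) = (47*23)*(-5) = 1081*(-5) = -5405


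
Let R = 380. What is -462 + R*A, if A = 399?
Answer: 151158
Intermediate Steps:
-462 + R*A = -462 + 380*399 = -462 + 151620 = 151158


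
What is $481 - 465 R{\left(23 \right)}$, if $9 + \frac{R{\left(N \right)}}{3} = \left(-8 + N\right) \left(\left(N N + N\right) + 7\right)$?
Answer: $-11684039$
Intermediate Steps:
$R{\left(N \right)} = -27 + 3 \left(-8 + N\right) \left(7 + N + N^{2}\right)$ ($R{\left(N \right)} = -27 + 3 \left(-8 + N\right) \left(\left(N N + N\right) + 7\right) = -27 + 3 \left(-8 + N\right) \left(\left(N^{2} + N\right) + 7\right) = -27 + 3 \left(-8 + N\right) \left(\left(N + N^{2}\right) + 7\right) = -27 + 3 \left(-8 + N\right) \left(7 + N + N^{2}\right)$)
$481 - 465 R{\left(23 \right)} = 481 - 465 \left(-195 - 21 \cdot 23^{2} - 69 + 3 \cdot 23^{3}\right) = 481 - 465 \left(-195 - 11109 - 69 + 3 \cdot 12167\right) = 481 - 465 \left(-195 - 11109 - 69 + 36501\right) = 481 - 11684520 = -11684039$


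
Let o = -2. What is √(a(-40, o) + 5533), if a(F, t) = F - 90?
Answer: √5403 ≈ 73.505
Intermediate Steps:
a(F, t) = -90 + F
√(a(-40, o) + 5533) = √((-90 - 40) + 5533) = √(-130 + 5533) = √5403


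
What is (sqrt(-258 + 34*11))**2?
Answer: 116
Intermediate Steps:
(sqrt(-258 + 34*11))**2 = (sqrt(-258 + 374))**2 = (sqrt(116))**2 = (2*sqrt(29))**2 = 116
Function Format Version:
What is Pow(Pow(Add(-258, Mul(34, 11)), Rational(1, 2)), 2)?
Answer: 116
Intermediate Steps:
Pow(Pow(Add(-258, Mul(34, 11)), Rational(1, 2)), 2) = Pow(Pow(Add(-258, 374), Rational(1, 2)), 2) = Pow(Pow(116, Rational(1, 2)), 2) = Pow(Mul(2, Pow(29, Rational(1, 2))), 2) = 116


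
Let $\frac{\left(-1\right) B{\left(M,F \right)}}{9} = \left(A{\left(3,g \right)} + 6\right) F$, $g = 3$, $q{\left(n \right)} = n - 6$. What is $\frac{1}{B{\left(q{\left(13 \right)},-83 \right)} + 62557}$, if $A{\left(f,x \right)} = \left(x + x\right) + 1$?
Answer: $\frac{1}{72268} \approx 1.3837 \cdot 10^{-5}$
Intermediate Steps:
$q{\left(n \right)} = -6 + n$ ($q{\left(n \right)} = n - 6 = -6 + n$)
$A{\left(f,x \right)} = 1 + 2 x$ ($A{\left(f,x \right)} = 2 x + 1 = 1 + 2 x$)
$B{\left(M,F \right)} = - 117 F$ ($B{\left(M,F \right)} = - 9 \left(\left(1 + 2 \cdot 3\right) + 6\right) F = - 9 \left(\left(1 + 6\right) + 6\right) F = - 9 \left(7 + 6\right) F = - 9 \cdot 13 F = - 117 F$)
$\frac{1}{B{\left(q{\left(13 \right)},-83 \right)} + 62557} = \frac{1}{\left(-117\right) \left(-83\right) + 62557} = \frac{1}{9711 + 62557} = \frac{1}{72268}$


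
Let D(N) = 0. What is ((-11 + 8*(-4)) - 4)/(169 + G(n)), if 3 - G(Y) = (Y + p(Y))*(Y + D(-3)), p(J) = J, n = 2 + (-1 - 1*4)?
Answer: -47/154 ≈ -0.30519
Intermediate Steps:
n = -3 (n = 2 + (-1 - 4) = 2 - 5 = -3)
G(Y) = 3 - 2*Y² (G(Y) = 3 - (Y + Y)*(Y + 0) = 3 - 2*Y*Y = 3 - 2*Y²)
((-11 + 8*(-4)) - 4)/(169 + G(n)) = ((-11 + 8*(-4)) - 4)/(169 + (3 - 2*(-3)²)) = ((-11 - 32) - 4)/(169 + (3 - 2*9)) = (-43 - 4)/(169 + (3 - 18)) = -47/(169 - 15) = -47/154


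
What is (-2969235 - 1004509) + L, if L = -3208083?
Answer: -7181827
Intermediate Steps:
(-2969235 - 1004509) + L = (-2969235 - 1004509) - 3208083 = -3973744 - 3208083 = -7181827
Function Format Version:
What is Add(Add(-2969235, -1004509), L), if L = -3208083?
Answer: -7181827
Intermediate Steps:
Add(Add(-2969235, -1004509), L) = Add(Add(-2969235, -1004509), -3208083) = Add(-3973744, -3208083) = -7181827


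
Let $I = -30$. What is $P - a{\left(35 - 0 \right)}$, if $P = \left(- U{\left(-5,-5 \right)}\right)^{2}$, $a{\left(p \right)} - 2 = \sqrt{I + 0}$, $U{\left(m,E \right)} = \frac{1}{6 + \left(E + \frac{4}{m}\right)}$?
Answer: $23 - i \sqrt{30} \approx 23.0 - 5.4772 i$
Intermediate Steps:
$U{\left(m,E \right)} = \frac{1}{6 + E + \frac{4}{m}}$
$a{\left(p \right)} = 2 + i \sqrt{30}$ ($a{\left(p \right)} = 2 + \sqrt{-30 + 0} = 2 + \sqrt{-30} = 2 + i \sqrt{30}$)
$P = 25$ ($P = \left(- \frac{-5}{4 + 6 \left(-5\right) - -25}\right)^{2} = \left(- \frac{-5}{4 - 30 + 25}\right)^{2} = \left(- \frac{-5}{-1}\right)^{2} = \left(- \left(-5\right) \left(-1\right)\right)^{2} = \left(\left(-1\right) 5\right)^{2} = \left(-5\right)^{2} = 25$)
$P - a{\left(35 - 0 \right)} = 25 - \left(2 + i \sqrt{30}\right) = 23 - i \sqrt{30}$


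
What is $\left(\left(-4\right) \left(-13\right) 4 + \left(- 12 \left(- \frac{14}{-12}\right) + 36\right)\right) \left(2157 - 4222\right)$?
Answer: $-474950$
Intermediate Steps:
$\left(\left(-4\right) \left(-13\right) 4 + \left(- 12 \left(- \frac{14}{-12}\right) + 36\right)\right) \left(2157 - 4222\right) = \left(52 \cdot 4 + \left(- 12 \left(\left(-14\right) \left(- \frac{1}{12}\right)\right) + 36\right)\right) \left(-2065\right) = \left(208 + \left(\left(-12\right) \frac{7}{6} + 36\right)\right) \left(-2065\right) = \left(208 + \left(-14 + 36\right)\right) \left(-2065\right) = \left(208 + 22\right) \left(-2065\right) = 230 \left(-2065\right) = -474950$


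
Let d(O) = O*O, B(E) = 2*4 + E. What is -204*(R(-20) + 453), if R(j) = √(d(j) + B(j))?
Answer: -92412 - 408*√97 ≈ -96430.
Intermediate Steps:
B(E) = 8 + E
d(O) = O²
R(j) = √(8 + j + j²) (R(j) = √(j² + (8 + j)) = √(8 + j + j²))
-204*(R(-20) + 453) = -204*(√(8 - 20 + (-20)²) + 453) = -204*(√(8 - 20 + 400) + 453) = -204*(√388 + 453) = -204*(2*√97 + 453) = -204*(453 + 2*√97) = -92412 - 408*√97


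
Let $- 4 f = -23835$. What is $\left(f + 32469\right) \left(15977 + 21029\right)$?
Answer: $\frac{2844114633}{2} \approx 1.4221 \cdot 10^{9}$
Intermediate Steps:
$f = \frac{23835}{4}$ ($f = \left(- \frac{1}{4}\right) \left(-23835\right) = \frac{23835}{4} \approx 5958.8$)
$\left(f + 32469\right) \left(15977 + 21029\right) = \left(\frac{23835}{4} + 32469\right) \left(15977 + 21029\right) = \frac{153711}{4} \cdot 37006 = \frac{2844114633}{2}$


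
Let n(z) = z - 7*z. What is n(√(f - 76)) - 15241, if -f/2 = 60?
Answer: -15241 - 84*I ≈ -15241.0 - 84.0*I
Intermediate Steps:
f = -120 (f = -2*60 = -120)
n(z) = -6*z
n(√(f - 76)) - 15241 = -6*√(-120 - 76) - 15241 = -84*I - 15241 = -15241 - 84*I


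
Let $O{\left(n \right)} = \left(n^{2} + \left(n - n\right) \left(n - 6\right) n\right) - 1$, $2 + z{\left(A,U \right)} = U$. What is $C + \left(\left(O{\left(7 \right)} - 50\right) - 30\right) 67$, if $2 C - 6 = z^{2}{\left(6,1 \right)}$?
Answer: $- \frac{4281}{2} \approx -2140.5$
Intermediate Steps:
$z{\left(A,U \right)} = -2 + U$
$O{\left(n \right)} = -1 + n^{2}$ ($O{\left(n \right)} = \left(n^{2} + 0 \left(-6 + n\right) n\right) - 1 = \left(n^{2} + 0 n\right) - 1 = \left(n^{2} + 0\right) - 1 = n^{2} - 1 = -1 + n^{2}$)
$C = \frac{7}{2}$ ($C = 3 + \frac{\left(-2 + 1\right)^{2}}{2} = 3 + \frac{\left(-1\right)^{2}}{2} = 3 + \frac{1}{2} \cdot 1 = 3 + \frac{1}{2} = \frac{7}{2} \approx 3.5$)
$C + \left(\left(O{\left(7 \right)} - 50\right) - 30\right) 67 = \frac{7}{2} + \left(\left(\left(-1 + 7^{2}\right) - 50\right) - 30\right) 67 = \frac{7}{2} + \left(\left(\left(-1 + 49\right) - 50\right) - 30\right) 67 = \frac{7}{2} + \left(\left(48 - 50\right) - 30\right) 67 = \frac{7}{2} + \left(-2 - 30\right) 67 = \frac{7}{2} - 2144 = - \frac{4281}{2}$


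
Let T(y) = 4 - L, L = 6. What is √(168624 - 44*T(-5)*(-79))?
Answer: 2*√40418 ≈ 402.08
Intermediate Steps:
T(y) = -2 (T(y) = 4 - 1*6 = 4 - 6 = -2)
√(168624 - 44*T(-5)*(-79)) = √(168624 - 44*(-2)*(-79)) = √(168624 + 88*(-79)) = √(168624 - 6952) = √161672 = 2*√40418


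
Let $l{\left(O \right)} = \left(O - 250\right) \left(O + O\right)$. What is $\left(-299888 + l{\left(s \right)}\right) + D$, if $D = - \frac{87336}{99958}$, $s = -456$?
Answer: $\frac{17191932668}{49979} \approx 3.4398 \cdot 10^{5}$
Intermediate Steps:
$l{\left(O \right)} = 2 O \left(-250 + O\right)$ ($l{\left(O \right)} = \left(-250 + O\right) 2 O = 2 O \left(-250 + O\right)$)
$D = - \frac{43668}{49979}$ ($D = \left(-87336\right) \frac{1}{99958} = - \frac{43668}{49979} \approx -0.87373$)
$\left(-299888 + l{\left(s \right)}\right) + D = \left(-299888 + 2 \left(-456\right) \left(-250 - 456\right)\right) - \frac{43668}{49979} = \left(-299888 + 2 \left(-456\right) \left(-706\right)\right) - \frac{43668}{49979} = \left(-299888 + 643872\right) - \frac{43668}{49979} = 343984 - \frac{43668}{49979} = \frac{17191932668}{49979}$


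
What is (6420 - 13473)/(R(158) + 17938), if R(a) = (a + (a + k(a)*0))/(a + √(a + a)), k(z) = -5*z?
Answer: -4934709033/12551936278 - 7053*√79/12551936278 ≈ -0.39315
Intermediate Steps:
R(a) = 2*a/(a + √2*√a) (R(a) = (a + (a - 5*a*0))/(a + √(a + a)) = (a + (a + 0))/(a + √(2*a)) = (a + a)/(a + √2*√a) = (2*a)/(a + √2*√a) = 2*a/(a + √2*√a))
(6420 - 13473)/(R(158) + 17938) = (6420 - 13473)/(2*158/(158 + √2*√158) + 17938) = -7053/(2*158/(158 + 2*√79) + 17938) = -7053/(316/(158 + 2*√79) + 17938) = -7053/(17938 + 316/(158 + 2*√79))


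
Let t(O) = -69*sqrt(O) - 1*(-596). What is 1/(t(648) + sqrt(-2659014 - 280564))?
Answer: 1/(596 - 1242*sqrt(2) + I*sqrt(2939578)) ≈ -0.00027074 - 0.00040001*I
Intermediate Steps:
t(O) = 596 - 69*sqrt(O) (t(O) = -69*sqrt(O) + 596 = 596 - 69*sqrt(O))
1/(t(648) + sqrt(-2659014 - 280564)) = 1/((596 - 1242*sqrt(2)) + sqrt(-2659014 - 280564)) = 1/((596 - 1242*sqrt(2)) + sqrt(-2939578)) = 1/((596 - 1242*sqrt(2)) + I*sqrt(2939578)) = 1/(596 - 1242*sqrt(2) + I*sqrt(2939578))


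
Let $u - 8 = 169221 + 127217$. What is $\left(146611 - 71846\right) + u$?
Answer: $371211$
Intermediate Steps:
$u = 296446$ ($u = 8 + \left(169221 + 127217\right) = 8 + 296438 = 296446$)
$\left(146611 - 71846\right) + u = \left(146611 - 71846\right) + 296446 = 74765 + 296446 = 371211$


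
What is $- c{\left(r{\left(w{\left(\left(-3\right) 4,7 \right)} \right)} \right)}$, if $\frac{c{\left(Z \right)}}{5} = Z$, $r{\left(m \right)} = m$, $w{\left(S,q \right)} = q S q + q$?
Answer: $2905$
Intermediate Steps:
$w{\left(S,q \right)} = q + S q^{2}$ ($w{\left(S,q \right)} = S q q + q = S q^{2} + q = q + S q^{2}$)
$c{\left(Z \right)} = 5 Z$
$- c{\left(r{\left(w{\left(\left(-3\right) 4,7 \right)} \right)} \right)} = - 5 \cdot 7 \left(1 + \left(-3\right) 4 \cdot 7\right) = - 5 \cdot 7 \left(1 - 84\right) = - 5 \cdot 7 \left(-83\right) = - 5 \left(-581\right) = \left(-1\right) \left(-2905\right) = 2905$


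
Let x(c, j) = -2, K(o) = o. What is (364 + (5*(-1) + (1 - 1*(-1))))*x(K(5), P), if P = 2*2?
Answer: -722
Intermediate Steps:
P = 4
(364 + (5*(-1) + (1 - 1*(-1))))*x(K(5), P) = (364 + (5*(-1) + (1 - 1*(-1))))*(-2) = (364 + (-5 + (1 + 1)))*(-2) = (364 + (-5 + 2))*(-2) = (364 - 3)*(-2) = 361*(-2) = -722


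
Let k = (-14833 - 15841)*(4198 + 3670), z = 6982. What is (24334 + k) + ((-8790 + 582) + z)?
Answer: -241319924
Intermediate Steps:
k = -241343032 (k = -30674*7868 = -241343032)
(24334 + k) + ((-8790 + 582) + z) = (24334 - 241343032) + ((-8790 + 582) + 6982) = -241318698 + (-8208 + 6982) = -241318698 - 1226 = -241319924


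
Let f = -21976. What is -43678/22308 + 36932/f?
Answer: -55742087/15320019 ≈ -3.6385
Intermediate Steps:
-43678/22308 + 36932/f = -43678/22308 + 36932/(-21976) = -43678*1/22308 + 36932*(-1/21976) = -21839/11154 - 9233/5494 = -55742087/15320019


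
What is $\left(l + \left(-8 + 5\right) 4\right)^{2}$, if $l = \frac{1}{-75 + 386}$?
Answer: $\frac{13920361}{96721} \approx 143.92$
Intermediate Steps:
$l = \frac{1}{311} \approx 0.0032154$
$\left(l + \left(-8 + 5\right) 4\right)^{2} = \left(\frac{1}{311} + \left(-8 + 5\right) 4\right)^{2} = \left(\frac{1}{311} - 12\right)^{2} = \left(- \frac{3731}{311}\right)^{2} = \frac{13920361}{96721}$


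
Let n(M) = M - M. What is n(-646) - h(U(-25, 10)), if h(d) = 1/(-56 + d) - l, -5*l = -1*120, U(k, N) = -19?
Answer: 1801/75 ≈ 24.013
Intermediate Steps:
n(M) = 0
l = 24 (l = -(-1)*120/5 = -⅕*(-120) = 24)
h(d) = -24 + 1/(-56 + d) (h(d) = 1/(-56 + d) - 1*24 = 1/(-56 + d) - 24 = -24 + 1/(-56 + d))
n(-646) - h(U(-25, 10)) = 0 - (1345 - 24*(-19))/(-56 - 19) = 0 - (1345 + 456)/(-75) = 0 - (-1)*1801/75 = 0 - 1*(-1801/75) = 0 + 1801/75 = 1801/75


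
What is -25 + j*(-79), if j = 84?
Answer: -6661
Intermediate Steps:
-25 + j*(-79) = -25 + 84*(-79) = -25 - 6636 = -6661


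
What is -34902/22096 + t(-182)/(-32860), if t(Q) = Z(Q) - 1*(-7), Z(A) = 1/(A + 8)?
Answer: -1559249704/987007605 ≈ -1.5798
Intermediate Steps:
Z(A) = 1/(8 + A)
t(Q) = 7 + 1/(8 + Q) (t(Q) = 1/(8 + Q) - 1*(-7) = 1/(8 + Q) + 7 = 7 + 1/(8 + Q))
-34902/22096 + t(-182)/(-32860) = -34902/22096 + ((57 + 7*(-182))/(8 - 182))/(-32860) = -34902*1/22096 + ((57 - 1274)/(-174))*(-1/32860) = -17451/11048 - 1/174*(-1217)*(-1/32860) = -17451/11048 + (1217/174)*(-1/32860) = -17451/11048 - 1217/5717640 = -1559249704/987007605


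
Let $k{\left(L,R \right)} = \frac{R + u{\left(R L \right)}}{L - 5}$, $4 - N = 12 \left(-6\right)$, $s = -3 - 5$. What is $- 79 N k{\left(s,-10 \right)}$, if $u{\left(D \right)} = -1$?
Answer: $- \frac{66044}{13} \approx -5080.3$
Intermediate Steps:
$s = -8$
$N = 76$ ($N = 4 - 12 \left(-6\right) = 4 - -72 = 4 + 72 = 76$)
$k{\left(L,R \right)} = \frac{-1 + R}{-5 + L}$ ($k{\left(L,R \right)} = \frac{R - 1}{L - 5} = \frac{-1 + R}{-5 + L}$)
$- 79 N k{\left(s,-10 \right)} = \left(-79\right) 76 \frac{-1 - 10}{-5 - 8} = - 6004 \frac{1}{-13} \left(-11\right) = - 6004 \left(\left(- \frac{1}{13}\right) \left(-11\right)\right) = \left(-6004\right) \frac{11}{13} = - \frac{66044}{13}$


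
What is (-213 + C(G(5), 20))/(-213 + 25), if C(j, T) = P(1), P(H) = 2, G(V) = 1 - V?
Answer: 211/188 ≈ 1.1223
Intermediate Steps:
C(j, T) = 2
(-213 + C(G(5), 20))/(-213 + 25) = (-213 + 2)/(-213 + 25) = -211/(-188) = -211*(-1/188) = 211/188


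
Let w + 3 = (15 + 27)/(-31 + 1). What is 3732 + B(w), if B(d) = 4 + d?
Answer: 18658/5 ≈ 3731.6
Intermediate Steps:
w = -22/5 (w = -3 + (15 + 27)/(-31 + 1) = -3 + 42/(-30) = -3 + 42*(-1/30) = -3 - 7/5 = -22/5 ≈ -4.4000)
3732 + B(w) = 3732 + (4 - 22/5) = 3732 - 2/5 = 18658/5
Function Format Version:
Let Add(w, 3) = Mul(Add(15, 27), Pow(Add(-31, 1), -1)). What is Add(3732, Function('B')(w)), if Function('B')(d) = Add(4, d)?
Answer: Rational(18658, 5) ≈ 3731.6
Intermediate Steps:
w = Rational(-22, 5) (w = Add(-3, Mul(Add(15, 27), Pow(Add(-31, 1), -1))) = Add(-3, Mul(42, Pow(-30, -1))) = Add(-3, Mul(42, Rational(-1, 30))) = Add(-3, Rational(-7, 5)) = Rational(-22, 5) ≈ -4.4000)
Add(3732, Function('B')(w)) = Add(3732, Add(4, Rational(-22, 5))) = Add(3732, Rational(-2, 5)) = Rational(18658, 5)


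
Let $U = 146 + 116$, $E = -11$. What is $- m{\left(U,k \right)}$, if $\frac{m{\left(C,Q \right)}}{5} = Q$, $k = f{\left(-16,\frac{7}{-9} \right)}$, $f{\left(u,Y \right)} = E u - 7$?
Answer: $-845$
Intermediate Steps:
$U = 262$
$f{\left(u,Y \right)} = -7 - 11 u$ ($f{\left(u,Y \right)} = - 11 u - 7 = -7 - 11 u$)
$k = 169$ ($k = -7 - -176 = -7 + 176 = 169$)
$m{\left(C,Q \right)} = 5 Q$
$- m{\left(U,k \right)} = - 5 \cdot 169 = \left(-1\right) 845 = -845$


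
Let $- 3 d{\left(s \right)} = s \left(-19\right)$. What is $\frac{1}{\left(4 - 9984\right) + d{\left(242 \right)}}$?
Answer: $- \frac{3}{25342} \approx -0.00011838$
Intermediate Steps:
$d{\left(s \right)} = \frac{19 s}{3}$ ($d{\left(s \right)} = - \frac{s \left(-19\right)}{3} = - \frac{\left(-19\right) s}{3} = \frac{19 s}{3}$)
$\frac{1}{\left(4 - 9984\right) + d{\left(242 \right)}} = \frac{1}{\left(4 - 9984\right) + \frac{19}{3} \cdot 242} = \frac{1}{\left(4 - 9984\right) + \frac{4598}{3}} = \frac{1}{-9980 + \frac{4598}{3}} = \frac{1}{- \frac{25342}{3}} = - \frac{3}{25342}$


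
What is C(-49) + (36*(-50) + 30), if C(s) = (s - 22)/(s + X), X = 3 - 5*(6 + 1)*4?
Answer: -329149/186 ≈ -1769.6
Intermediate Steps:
X = -137 (X = 3 - 35*4 = 3 - 5*28 = 3 - 140 = -137)
C(s) = (-22 + s)/(-137 + s) (C(s) = (s - 22)/(s - 137) = (-22 + s)/(-137 + s))
C(-49) + (36*(-50) + 30) = (-22 - 49)/(-137 - 49) + (36*(-50) + 30) = -71/(-186) + (-1800 + 30) = -1/186*(-71) - 1770 = 71/186 - 1770 = -329149/186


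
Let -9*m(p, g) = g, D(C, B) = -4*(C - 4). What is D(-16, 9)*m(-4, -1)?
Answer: 80/9 ≈ 8.8889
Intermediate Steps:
D(C, B) = 16 - 4*C (D(C, B) = -4*(-4 + C) = 16 - 4*C)
m(p, g) = -g/9
D(-16, 9)*m(-4, -1) = (16 - 4*(-16))*(-⅑*(-1)) = (16 + 64)*(⅑) = 80*(⅑) = 80/9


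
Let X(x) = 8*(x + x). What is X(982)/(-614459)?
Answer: -15712/614459 ≈ -0.025570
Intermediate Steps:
X(x) = 16*x (X(x) = 8*(2*x) = 16*x)
X(982)/(-614459) = (16*982)/(-614459) = 15712*(-1/614459) = -15712/614459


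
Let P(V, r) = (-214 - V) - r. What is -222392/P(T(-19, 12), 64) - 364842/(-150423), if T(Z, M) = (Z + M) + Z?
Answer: 57049000/64467 ≈ 884.93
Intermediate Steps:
T(Z, M) = M + 2*Z (T(Z, M) = (M + Z) + Z = M + 2*Z)
P(V, r) = -214 - V - r
-222392/P(T(-19, 12), 64) - 364842/(-150423) = -222392/(-214 - (12 + 2*(-19)) - 1*64) - 364842/(-150423) = -222392/(-214 - (12 - 38) - 64) - 364842*(-1/150423) = -222392/(-214 - 1*(-26) - 64) + 121614/50141 = -222392/(-214 + 26 - 64) + 121614/50141 = -222392/(-252) + 121614/50141 = -222392*(-1/252) + 121614/50141 = 55598/63 + 121614/50141 = 57049000/64467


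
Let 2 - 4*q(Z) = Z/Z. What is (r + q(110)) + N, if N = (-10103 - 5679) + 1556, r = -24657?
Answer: -155531/4 ≈ -38883.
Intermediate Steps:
q(Z) = 1/4 (q(Z) = 1/2 - Z/(4*Z) = 1/2 - 1/4*1 = 1/2 - 1/4 = 1/4)
N = -14226 (N = -15782 + 1556 = -14226)
(r + q(110)) + N = (-24657 + 1/4) - 14226 = -98627/4 - 14226 = -155531/4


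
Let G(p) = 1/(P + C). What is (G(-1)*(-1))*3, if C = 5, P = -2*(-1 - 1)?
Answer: -⅓ ≈ -0.33333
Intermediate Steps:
P = 4 (P = -2*(-2) = 4)
G(p) = ⅑ (G(p) = 1/(4 + 5) = 1/9 = ⅑)
(G(-1)*(-1))*3 = ((⅑)*(-1))*3 = -⅑*3 = -⅓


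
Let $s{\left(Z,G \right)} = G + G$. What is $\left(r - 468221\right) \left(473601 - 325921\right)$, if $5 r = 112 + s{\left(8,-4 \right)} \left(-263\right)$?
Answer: $-69081425504$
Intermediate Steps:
$s{\left(Z,G \right)} = 2 G$
$r = \frac{2216}{5}$ ($r = \frac{112 + 2 \left(-4\right) \left(-263\right)}{5} = \frac{112 - -2104}{5} = \frac{112 + 2104}{5} = \frac{1}{5} \cdot 2216 = \frac{2216}{5} \approx 443.2$)
$\left(r - 468221\right) \left(473601 - 325921\right) = \left(\frac{2216}{5} - 468221\right) \left(473601 - 325921\right) = \left(- \frac{2338889}{5}\right) 147680 = -69081425504$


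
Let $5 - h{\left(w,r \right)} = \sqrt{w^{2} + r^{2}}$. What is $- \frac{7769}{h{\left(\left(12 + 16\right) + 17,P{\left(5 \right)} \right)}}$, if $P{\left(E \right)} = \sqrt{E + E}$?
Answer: $\frac{7769}{402} + \frac{7769 \sqrt{2035}}{2010} \approx 193.69$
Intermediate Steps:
$P{\left(E \right)} = \sqrt{2} \sqrt{E}$ ($P{\left(E \right)} = \sqrt{2 E} = \sqrt{2} \sqrt{E}$)
$h{\left(w,r \right)} = 5 - \sqrt{r^{2} + w^{2}}$ ($h{\left(w,r \right)} = 5 - \sqrt{w^{2} + r^{2}} = 5 - \sqrt{r^{2} + w^{2}}$)
$- \frac{7769}{h{\left(\left(12 + 16\right) + 17,P{\left(5 \right)} \right)}} = - \frac{7769}{5 - \sqrt{\left(\sqrt{2} \sqrt{5}\right)^{2} + \left(\left(12 + 16\right) + 17\right)^{2}}} = - \frac{7769}{5 - \sqrt{\left(\sqrt{10}\right)^{2} + \left(28 + 17\right)^{2}}} = - \frac{7769}{5 - \sqrt{10 + 45^{2}}} = - \frac{7769}{5 - \sqrt{10 + 2025}} = - \frac{7769}{5 - \sqrt{2035}}$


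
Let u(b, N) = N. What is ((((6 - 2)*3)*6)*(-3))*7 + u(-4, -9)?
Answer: -1521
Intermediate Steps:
((((6 - 2)*3)*6)*(-3))*7 + u(-4, -9) = ((((6 - 2)*3)*6)*(-3))*7 - 9 = (((4*3)*6)*(-3))*7 - 9 = ((12*6)*(-3))*7 - 9 = (72*(-3))*7 - 9 = -216*7 - 9 = -1512 - 9 = -1521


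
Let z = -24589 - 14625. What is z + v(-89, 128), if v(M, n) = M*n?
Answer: -50606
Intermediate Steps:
z = -39214
z + v(-89, 128) = -39214 - 89*128 = -39214 - 11392 = -50606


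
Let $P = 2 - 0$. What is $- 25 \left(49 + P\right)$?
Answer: $-1275$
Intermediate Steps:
$P = 2$ ($P = 2 + 0 = 2$)
$- 25 \left(49 + P\right) = - 25 \left(49 + 2\right) = \left(-25\right) 51 = -1275$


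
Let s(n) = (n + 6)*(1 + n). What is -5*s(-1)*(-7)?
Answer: 0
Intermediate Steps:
s(n) = (1 + n)*(6 + n) (s(n) = (6 + n)*(1 + n) = (1 + n)*(6 + n))
-5*s(-1)*(-7) = -5*(6 + (-1)**2 + 7*(-1))*(-7) = -5*(6 + 1 - 7)*(-7) = -0*(-7) = -5*0 = 0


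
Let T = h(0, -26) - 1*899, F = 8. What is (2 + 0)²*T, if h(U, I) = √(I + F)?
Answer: -3596 + 12*I*√2 ≈ -3596.0 + 16.971*I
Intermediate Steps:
h(U, I) = √(8 + I) (h(U, I) = √(I + 8) = √(8 + I))
T = -899 + 3*I*√2 (T = √(8 - 26) - 1*899 = √(-18) - 899 = 3*I*√2 - 899 = -899 + 3*I*√2 ≈ -899.0 + 4.2426*I)
(2 + 0)²*T = (2 + 0)²*(-899 + 3*I*√2) = 2²*(-899 + 3*I*√2) = 4*(-899 + 3*I*√2) = -3596 + 12*I*√2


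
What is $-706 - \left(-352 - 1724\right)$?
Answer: $1370$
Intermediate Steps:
$-706 - \left(-352 - 1724\right) = -706 - -2076 = -706 + 2076 = 1370$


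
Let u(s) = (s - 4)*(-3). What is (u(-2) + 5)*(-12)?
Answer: -276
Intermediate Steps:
u(s) = 12 - 3*s (u(s) = (-4 + s)*(-3) = 12 - 3*s)
(u(-2) + 5)*(-12) = ((12 - 3*(-2)) + 5)*(-12) = ((12 + 6) + 5)*(-12) = (18 + 5)*(-12) = 23*(-12) = -276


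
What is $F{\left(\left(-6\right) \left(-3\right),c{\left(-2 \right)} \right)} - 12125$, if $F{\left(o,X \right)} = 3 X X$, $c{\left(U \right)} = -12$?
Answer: $-11693$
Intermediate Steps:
$F{\left(o,X \right)} = 3 X^{2}$
$F{\left(\left(-6\right) \left(-3\right),c{\left(-2 \right)} \right)} - 12125 = 3 \left(-12\right)^{2} - 12125 = 3 \cdot 144 - 12125 = 432 - 12125 = -11693$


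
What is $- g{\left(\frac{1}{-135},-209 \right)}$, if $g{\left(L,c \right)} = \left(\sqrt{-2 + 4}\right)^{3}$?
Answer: $- 2 \sqrt{2} \approx -2.8284$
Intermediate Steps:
$g{\left(L,c \right)} = 2 \sqrt{2}$ ($g{\left(L,c \right)} = \left(\sqrt{2}\right)^{3} = 2 \sqrt{2}$)
$- g{\left(\frac{1}{-135},-209 \right)} = - 2 \sqrt{2}$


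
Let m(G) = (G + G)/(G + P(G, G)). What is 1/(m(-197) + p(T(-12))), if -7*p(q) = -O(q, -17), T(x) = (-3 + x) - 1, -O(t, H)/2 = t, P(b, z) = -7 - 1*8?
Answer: 742/4771 ≈ 0.15552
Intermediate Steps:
P(b, z) = -15 (P(b, z) = -7 - 8 = -15)
O(t, H) = -2*t
m(G) = 2*G/(-15 + G) (m(G) = (G + G)/(G - 15) = (2*G)/(-15 + G) = 2*G/(-15 + G))
T(x) = -4 + x
p(q) = -2*q/7 (p(q) = -(-1)*(-2*q)/7 = -2*q/7)
1/(m(-197) + p(T(-12))) = 1/(2*(-197)/(-15 - 197) - 2*(-4 - 12)/7) = 1/(2*(-197)/(-212) - 2/7*(-16)) = 1/(2*(-197)*(-1/212) + 32/7) = 1/(197/106 + 32/7) = 1/(4771/742) = 742/4771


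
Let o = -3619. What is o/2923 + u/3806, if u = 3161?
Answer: -4534311/11124938 ≈ -0.40758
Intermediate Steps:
o/2923 + u/3806 = -3619/2923 + 3161/3806 = -4534311/11124938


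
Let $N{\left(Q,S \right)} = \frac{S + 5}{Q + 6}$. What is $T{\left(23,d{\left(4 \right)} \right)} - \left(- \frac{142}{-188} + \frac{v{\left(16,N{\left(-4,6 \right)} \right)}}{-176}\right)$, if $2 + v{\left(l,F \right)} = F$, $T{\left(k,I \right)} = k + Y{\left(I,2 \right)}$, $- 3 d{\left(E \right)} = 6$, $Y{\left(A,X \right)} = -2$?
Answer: $\frac{335257}{16544} \approx 20.265$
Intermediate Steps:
$d{\left(E \right)} = -2$ ($d{\left(E \right)} = \left(- \frac{1}{3}\right) 6 = -2$)
$N{\left(Q,S \right)} = \frac{5 + S}{6 + Q}$
$T{\left(k,I \right)} = -2 + k$ ($T{\left(k,I \right)} = k - 2 = -2 + k$)
$v{\left(l,F \right)} = -2 + F$
$T{\left(23,d{\left(4 \right)} \right)} - \left(- \frac{142}{-188} + \frac{v{\left(16,N{\left(-4,6 \right)} \right)}}{-176}\right) = \left(-2 + 23\right) - \left(- \frac{142}{-188} + \frac{-2 + \frac{5 + 6}{6 - 4}}{-176}\right) = 21 - \left(\left(-142\right) \left(- \frac{1}{188}\right) + \left(-2 + \frac{1}{2} \cdot 11\right) \left(- \frac{1}{176}\right)\right) = 21 - \left(\frac{71}{94} + \left(-2 + \frac{1}{2} \cdot 11\right) \left(- \frac{1}{176}\right)\right) = 21 - \left(\frac{71}{94} + \left(-2 + \frac{11}{2}\right) \left(- \frac{1}{176}\right)\right) = 21 - \left(\frac{71}{94} + \frac{7}{2} \left(- \frac{1}{176}\right)\right) = 21 - \left(\frac{71}{94} - \frac{7}{352}\right) = 21 - \frac{12167}{16544} = \frac{335257}{16544}$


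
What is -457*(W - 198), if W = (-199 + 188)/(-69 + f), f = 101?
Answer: 2900579/32 ≈ 90643.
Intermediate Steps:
W = -11/32 (W = (-199 + 188)/(-69 + 101) = -11/32 ≈ -0.34375)
-457*(W - 198) = -457*(-11/32 - 198) = -457*(-6347/32) = 2900579/32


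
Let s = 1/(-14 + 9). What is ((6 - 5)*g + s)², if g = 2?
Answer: 81/25 ≈ 3.2400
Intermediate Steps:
s = -⅕ (s = 1/(-5) = -⅕ ≈ -0.20000)
((6 - 5)*g + s)² = ((6 - 5)*2 - ⅕)² = (1*2 - ⅕)² = (2 - ⅕)² = (9/5)² = 81/25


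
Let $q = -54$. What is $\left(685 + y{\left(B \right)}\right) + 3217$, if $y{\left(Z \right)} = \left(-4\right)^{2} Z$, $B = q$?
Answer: $3038$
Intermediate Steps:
$B = -54$
$y{\left(Z \right)} = 16 Z$
$\left(685 + y{\left(B \right)}\right) + 3217 = \left(685 + 16 \left(-54\right)\right) + 3217 = \left(685 - 864\right) + 3217 = -179 + 3217 = 3038$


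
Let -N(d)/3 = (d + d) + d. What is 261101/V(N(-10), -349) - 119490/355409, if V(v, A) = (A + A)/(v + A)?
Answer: 24034506731011/248075482 ≈ 96884.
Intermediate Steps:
N(d) = -9*d (N(d) = -3*((d + d) + d) = -3*(2*d + d) = -9*d)
V(v, A) = 2*A/(A + v) (V(v, A) = (2*A)/(A + v) = 2*A/(A + v))
261101/V(N(-10), -349) - 119490/355409 = 261101/((2*(-349)/(-349 - 9*(-10)))) - 119490/355409 = 261101/((2*(-349)/(-349 + 90))) - 119490*1/355409 = 261101/((2*(-349)/(-259))) - 119490/355409 = 261101/((2*(-349)*(-1/259))) - 119490/355409 = 261101/(698/259) - 119490/355409 = 261101*(259/698) - 119490/355409 = 67625159/698 - 119490/355409 = 24034506731011/248075482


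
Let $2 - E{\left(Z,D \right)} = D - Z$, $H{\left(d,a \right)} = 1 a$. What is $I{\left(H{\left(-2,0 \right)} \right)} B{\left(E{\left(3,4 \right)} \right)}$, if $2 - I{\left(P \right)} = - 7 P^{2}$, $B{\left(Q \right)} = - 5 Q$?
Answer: $-10$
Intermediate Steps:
$H{\left(d,a \right)} = a$
$E{\left(Z,D \right)} = 2 + Z - D$ ($E{\left(Z,D \right)} = 2 - \left(D - Z\right) = 2 + Z - D$)
$I{\left(P \right)} = 2 + 7 P^{2}$ ($I{\left(P \right)} = 2 - - 7 P^{2} = 2 + 7 P^{2}$)
$I{\left(H{\left(-2,0 \right)} \right)} B{\left(E{\left(3,4 \right)} \right)} = \left(2 + 7 \cdot 0^{2}\right) \left(- 5 \left(2 + 3 - 4\right)\right) = \left(2 + 7 \cdot 0\right) \left(- 5 \left(2 + 3 - 4\right)\right) = \left(2 + 0\right) \left(\left(-5\right) 1\right) = 2 \left(-5\right) = -10$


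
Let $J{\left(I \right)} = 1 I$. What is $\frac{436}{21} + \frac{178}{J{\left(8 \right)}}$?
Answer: $\frac{3613}{84} \approx 43.012$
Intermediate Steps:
$J{\left(I \right)} = I$
$\frac{436}{21} + \frac{178}{J{\left(8 \right)}} = \frac{436}{21} + \frac{178}{8} = 436 \cdot \frac{1}{21} + 178 \cdot \frac{1}{8} = \frac{436}{21} + \frac{89}{4} = \frac{3613}{84}$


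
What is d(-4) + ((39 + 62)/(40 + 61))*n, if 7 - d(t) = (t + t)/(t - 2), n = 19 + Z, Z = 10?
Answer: 104/3 ≈ 34.667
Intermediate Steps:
n = 29 (n = 19 + 10 = 29)
d(t) = 7 - 2*t/(-2 + t) (d(t) = 7 - (t + t)/(t - 2) = 7 - 2*t/(-2 + t))
d(-4) + ((39 + 62)/(40 + 61))*n = (-14 + 5*(-4))/(-2 - 4) + ((39 + 62)/(40 + 61))*29 = (-14 - 20)/(-6) + (101/101)*29 = -1/6*(-34) + (101*(1/101))*29 = 17/3 + 1*29 = 17/3 + 29 = 104/3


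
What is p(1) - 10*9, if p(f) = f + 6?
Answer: -83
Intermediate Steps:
p(f) = 6 + f
p(1) - 10*9 = (6 + 1) - 10*9 = 7 - 90 = -83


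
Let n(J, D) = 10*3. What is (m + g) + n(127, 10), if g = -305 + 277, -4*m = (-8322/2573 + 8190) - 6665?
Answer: -3894919/10292 ≈ -378.44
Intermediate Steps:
n(J, D) = 30
m = -3915503/10292 (m = -((-8322/2573 + 8190) - 6665)/4 = -(21064548/2573 - 6665)/4 = -¼*3915503/2573 = -3915503/10292 ≈ -380.44)
g = -28
(m + g) + n(127, 10) = (-3915503/10292 - 28) + 30 = -4203679/10292 + 30 = -3894919/10292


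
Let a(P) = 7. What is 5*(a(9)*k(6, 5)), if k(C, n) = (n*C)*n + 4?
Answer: 5390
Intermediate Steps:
k(C, n) = 4 + C*n² (k(C, n) = (C*n)*n + 4 = C*n² + 4 = 4 + C*n²)
5*(a(9)*k(6, 5)) = 5*(7*(4 + 6*5²)) = 5*(7*(4 + 6*25)) = 5*(7*(4 + 150)) = 5*(7*154) = 5*1078 = 5390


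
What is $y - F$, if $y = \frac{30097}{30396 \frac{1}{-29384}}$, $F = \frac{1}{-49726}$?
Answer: $- \frac{10994048730413}{377867874} \approx -29095.0$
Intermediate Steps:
$F = - \frac{1}{49726} \approx -2.011 \cdot 10^{-5}$
$y = - \frac{221092562}{7599}$ ($y = \frac{30097}{30396 \left(- \frac{1}{29384}\right)} = \frac{30097}{- \frac{7599}{7346}} = 30097 \left(- \frac{7346}{7599}\right) = - \frac{221092562}{7599} \approx -29095.0$)
$y - F = - \frac{221092562}{7599} - - \frac{1}{49726} = - \frac{221092562}{7599} + \frac{1}{49726} = - \frac{10994048730413}{377867874}$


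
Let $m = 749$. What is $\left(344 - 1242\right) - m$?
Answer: $-1647$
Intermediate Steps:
$\left(344 - 1242\right) - m = \left(344 - 1242\right) - 749 = -898 - 749 = -1647$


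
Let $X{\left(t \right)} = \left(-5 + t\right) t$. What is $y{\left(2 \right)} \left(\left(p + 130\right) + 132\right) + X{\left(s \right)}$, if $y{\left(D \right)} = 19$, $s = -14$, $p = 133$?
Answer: $7771$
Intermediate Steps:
$X{\left(t \right)} = t \left(-5 + t\right)$
$y{\left(2 \right)} \left(\left(p + 130\right) + 132\right) + X{\left(s \right)} = 19 \left(\left(133 + 130\right) + 132\right) - 14 \left(-5 - 14\right) = 19 \left(263 + 132\right) - -266 = 19 \cdot 395 + 266 = 7505 + 266 = 7771$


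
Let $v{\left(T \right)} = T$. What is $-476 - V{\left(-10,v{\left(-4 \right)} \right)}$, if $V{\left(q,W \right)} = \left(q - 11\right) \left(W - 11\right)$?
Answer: $-791$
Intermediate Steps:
$V{\left(q,W \right)} = \left(-11 + W\right) \left(-11 + q\right)$ ($V{\left(q,W \right)} = \left(-11 + q\right) \left(-11 + W\right) = \left(-11 + W\right) \left(-11 + q\right)$)
$-476 - V{\left(-10,v{\left(-4 \right)} \right)} = -476 - \left(121 - -44 - -110 - -40\right) = -476 - \left(121 + 44 + 110 + 40\right) = -476 - 315 = -791$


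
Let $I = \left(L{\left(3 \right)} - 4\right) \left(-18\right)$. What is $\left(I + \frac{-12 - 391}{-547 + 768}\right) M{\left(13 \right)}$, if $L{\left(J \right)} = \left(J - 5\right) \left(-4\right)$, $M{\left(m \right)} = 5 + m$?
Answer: $- \frac{22590}{17} \approx -1328.8$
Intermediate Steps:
$L{\left(J \right)} = 20 - 4 J$ ($L{\left(J \right)} = \left(-5 + J\right) \left(-4\right) = 20 - 4 J$)
$I = -72$ ($I = \left(\left(20 - 12\right) - 4\right) \left(-18\right) = \left(8 - 4\right) \left(-18\right) = 4 \left(-18\right) = -72$)
$\left(I + \frac{-12 - 391}{-547 + 768}\right) M{\left(13 \right)} = \left(-72 + \frac{-12 - 391}{-547 + 768}\right) \left(5 + 13\right) = \left(-72 - \frac{403}{221}\right) 18 = \left(-72 - \frac{31}{17}\right) 18 = \left(- \frac{1255}{17}\right) 18 = - \frac{22590}{17}$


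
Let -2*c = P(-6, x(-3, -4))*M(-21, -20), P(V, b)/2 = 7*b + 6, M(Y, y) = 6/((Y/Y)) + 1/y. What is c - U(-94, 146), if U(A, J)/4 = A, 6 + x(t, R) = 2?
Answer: 5069/10 ≈ 506.90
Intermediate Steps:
M(Y, y) = 6 + 1/y (M(Y, y) = 6/1 + 1/y = 6*1 + 1/y = 6 + 1/y)
x(t, R) = -4 (x(t, R) = -6 + 2 = -4)
U(A, J) = 4*A
P(V, b) = 12 + 14*b (P(V, b) = 2*(7*b + 6) = 2*(6 + 7*b) = 12 + 14*b)
c = 1309/10 (c = -(12 + 14*(-4))*(6 + 1/(-20))/2 = -(12 - 56)*(6 - 1/20)/2 = -(-22)*119/20 = -1/2*(-1309/5) = 1309/10 ≈ 130.90)
c - U(-94, 146) = 1309/10 - 4*(-94) = 1309/10 - 1*(-376) = 1309/10 + 376 = 5069/10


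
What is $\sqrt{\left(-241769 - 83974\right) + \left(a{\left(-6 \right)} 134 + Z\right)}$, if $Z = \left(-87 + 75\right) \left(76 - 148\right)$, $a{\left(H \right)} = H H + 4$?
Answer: $i \sqrt{319519} \approx 565.26 i$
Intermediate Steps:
$a{\left(H \right)} = 4 + H^{2}$ ($a{\left(H \right)} = H^{2} + 4 = 4 + H^{2}$)
$Z = 864$ ($Z = \left(-12\right) \left(-72\right) = 864$)
$\sqrt{\left(-241769 - 83974\right) + \left(a{\left(-6 \right)} 134 + Z\right)} = \sqrt{\left(-241769 - 83974\right) + \left(\left(4 + \left(-6\right)^{2}\right) 134 + 864\right)} = \sqrt{\left(-241769 - 83974\right) + \left(\left(4 + 36\right) 134 + 864\right)} = \sqrt{-325743 + \left(40 \cdot 134 + 864\right)} = \sqrt{-325743 + \left(5360 + 864\right)} = \sqrt{-325743 + 6224} = \sqrt{-319519} = i \sqrt{319519}$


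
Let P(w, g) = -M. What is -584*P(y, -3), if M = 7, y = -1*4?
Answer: 4088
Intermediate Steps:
y = -4
P(w, g) = -7 (P(w, g) = -1*7 = -7)
-584*P(y, -3) = -584*(-7) = 4088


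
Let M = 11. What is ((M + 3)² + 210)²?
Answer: 164836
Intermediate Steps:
((M + 3)² + 210)² = ((11 + 3)² + 210)² = (14² + 210)² = (196 + 210)² = 406² = 164836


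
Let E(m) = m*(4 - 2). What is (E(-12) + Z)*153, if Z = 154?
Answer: 19890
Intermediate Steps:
E(m) = 2*m (E(m) = m*2 = 2*m)
(E(-12) + Z)*153 = (2*(-12) + 154)*153 = (-24 + 154)*153 = 130*153 = 19890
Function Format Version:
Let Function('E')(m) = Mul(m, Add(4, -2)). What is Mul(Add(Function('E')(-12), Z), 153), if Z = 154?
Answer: 19890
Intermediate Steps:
Function('E')(m) = Mul(2, m) (Function('E')(m) = Mul(m, 2) = Mul(2, m))
Mul(Add(Function('E')(-12), Z), 153) = Mul(Add(Mul(2, -12), 154), 153) = Mul(Add(-24, 154), 153) = Mul(130, 153) = 19890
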